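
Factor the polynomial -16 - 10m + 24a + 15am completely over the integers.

(3a - 2)(5m + 8)

Group as (15am + 24a) + (-10m - 16) = 3a(5m + 8) - 2(5m + 8).
Both groups share the factor (5m + 8).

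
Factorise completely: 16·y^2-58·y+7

Need a pair with product 16·7 = 112 and sum -58: that's -2 and -56.
Split the middle term: 16·y^2-2·y - 56·y+7 = 2·y·(8·y-1) - 7·(8·y-1).

(2·y-7)·(8·y-1)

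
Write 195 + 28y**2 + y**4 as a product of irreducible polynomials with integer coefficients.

Substitute u = y**2 to get a quadratic in u, then factor.
y**2 + 13 is irreducible over ℤ (always positive, so no real roots).
y**2 + 15 is irreducible over ℤ (always positive, so no real roots).

(y**2 + 13)(y**2 + 15)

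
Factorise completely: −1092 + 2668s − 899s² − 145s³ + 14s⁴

Trying the rational-root candidates, s = 14 is a root, giving the factor (s − 14) and quotient 14s³ + 51s² − 185s + 78.
Next, s = −6 is a root, giving the factor (s + 6) and quotient 14s² − 33s + 13.
The remaining quadratic factors as (7s − 13)(2s − 1).

(2s − 1)(7s − 13)(s + 6)(s − 14)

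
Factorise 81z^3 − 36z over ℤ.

9z(3z + 2)(3z − 2)

Factor out 9z, leaving 9z^2 − 4, which is a difference of two squares.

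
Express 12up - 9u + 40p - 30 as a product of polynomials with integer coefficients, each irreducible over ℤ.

Group as (12up - 9u) + (40p - 30) = 3u(4p - 3) + 10(4p - 3).
Both groups share the factor (4p - 3).

(3u + 10)(4p - 3)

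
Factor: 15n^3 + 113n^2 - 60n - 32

Testing divisors of the constant over divisors of the leading coefficient, n = -8 is a root, so (n + 8) is a factor; dividing leaves 15n^2 - 7n - 4.
The remaining quadratic factors as (3n + 1)(5n - 4).

(3n + 1)(5n - 4)(n + 8)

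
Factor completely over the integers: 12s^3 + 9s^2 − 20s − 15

(4s + 3)(3s^2 − 5)

Group as (12s^3 − 20s) + (9s^2 − 15) = 4s(3s^2 − 5) + 3(3s^2 − 5).
Both groups share the factor (3s^2 − 5).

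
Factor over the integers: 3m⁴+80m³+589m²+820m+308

(3m+2)(m+1)(m+11)(m+14)

Among the possible rational roots, m = -14 is a root, giving the factor (m+14) and quotient 3m³+38m²+57m+22.
Continuing, m = -11 is a root, giving the factor (m+11) and quotient 3m²+5m+2.
The remaining quadratic factors as (3m+2)(m+1).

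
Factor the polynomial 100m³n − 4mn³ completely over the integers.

Factor out 4mn, leaving 25m² − n², which is a difference of two squares.

4mn(5m + n)(5m − n)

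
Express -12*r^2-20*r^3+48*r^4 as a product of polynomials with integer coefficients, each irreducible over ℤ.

Pull out the common factor 4*r^2, then factor the remaining trinomial.

4*r^2*(3*r+1)*(4*r-3)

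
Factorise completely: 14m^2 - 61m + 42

Need a pair with product 14·42 = 588 and sum -61: that's -49 and -12.
Split the middle term: 14m^2 - 49m - 12m + 42 = 7m(2m - 7) - 6(2m - 7).

(2m - 7)(7m - 6)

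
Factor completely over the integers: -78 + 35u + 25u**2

Need a pair with product 25·(-78) = -1950 and sum 35: that's -30 and 65.
Split the middle term: 25u**2 - 30u + 65u - 78 = 5u(5u - 6) + 13(5u - 6).

(5u + 13)(5u - 6)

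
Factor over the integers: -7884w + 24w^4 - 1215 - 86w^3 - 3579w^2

(4w + 9)(6w + 1)(w + 9)(w - 15)

Trying the rational-root candidates, w = -1/6 is a root, giving the factor (6w + 1) and quotient 4w^3 - 15w^2 - 594w - 1215.
Next, w = -9/4 is a root, so (4w + 9) divides it; the quotient is w^2 - 6w - 135.
The remaining quadratic factors as (w + 9)(w - 15).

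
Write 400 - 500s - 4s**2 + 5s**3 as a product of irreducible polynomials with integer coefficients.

(5s - 4)(s + 10)(s - 10)

Among the possible rational roots, s = -10 is a root, giving the factor (s + 10) and quotient 5s**2 - 54s + 40.
The remaining quadratic factors as (5s - 4)(s - 10).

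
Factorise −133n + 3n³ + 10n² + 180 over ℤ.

(3n − 5)(n + 9)(n − 4)

Among the possible rational roots, n = −9 is a root, giving the factor (n + 9) and quotient 3n² − 17n + 20.
The remaining quadratic factors as (n − 4)(3n − 5).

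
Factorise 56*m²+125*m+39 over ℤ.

Need a pair with product 56·39 = 2184 and sum 125: that's 104 and 21.
Split the middle term: 56*m²+104*m + 21*m+39 = 8*m*(7*m+13) + 3*(7*m+13).

(7*m+13)*(8*m+3)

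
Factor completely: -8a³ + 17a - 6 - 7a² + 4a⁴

Among the possible rational roots, a = 2 is a root, so (a - 2) is a factor; dividing leaves 4a³ - 7a + 3.
Continuing, a = -3/2 is a root, so (2a + 3) divides it; the quotient is 2a² - 3a + 1.
The remaining quadratic factors as (2a - 1)(a - 1).

(2a + 3)(2a - 1)(a - 1)(a - 2)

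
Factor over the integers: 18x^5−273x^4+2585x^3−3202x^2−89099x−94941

By the rational root theorem, x = 9 is a root, giving the factor (x−9) and quotient 18x^4−111x^3+1586x^2+11072x+10549.
Continuing, x = −11/3 is a root, giving the factor (3x+11) and quotient 6x^3−59x^2+745x+959.
Continuing, x = −7/6 is a root, giving the factor (6x+7) and quotient x^2−11x+137.
The quadratic x^2−11x+137 has discriminant −427 < 0 and is irreducible over ℤ.

(3x+11)(6x+7)(x−9)(x^2−11x+137)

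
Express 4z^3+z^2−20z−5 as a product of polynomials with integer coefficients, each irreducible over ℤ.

(4z+1)(z^2−5)

Group as (4z^3−20z) + (z^2−5) = 4z(z^2−5) + (z^2−5).
Both groups share the factor (z^2−5).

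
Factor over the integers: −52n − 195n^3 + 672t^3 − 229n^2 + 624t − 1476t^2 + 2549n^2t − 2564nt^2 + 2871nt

−(13n − 7t + 4)(15n − 8t + 13)(n − 12t)

Group: 13n(−15n^2 + 188nt − 13n − 96t^2 + 156t) + (−7t + 4)(−15n^2 + 188nt − 13n − 96t^2 + 156t); both groups contain (−15n^2 + 188nt − 13n − 96t^2 + 156t), so (13n − 7t + 4) is a factor with cofactor −15n^2 + 188nt − 13n − 96t^2 + 156t.
The cofactor groups again: −15n^2 + 188nt − 13n − 96t^2 + 156t = −n(15n − 8t + 13) + 12t(15n − 8t + 13); both groups contain (15n − 8t + 13), giving −(n − 12t)(15n − 8t + 13).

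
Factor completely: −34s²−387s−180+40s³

(2s+1)(4s−15)(5s+12)

Among the possible rational roots, s = −1/2 is a root, giving the factor (2s+1) and quotient 20s²−27s−180.
The remaining quadratic factors as (4s−15)(5s+12).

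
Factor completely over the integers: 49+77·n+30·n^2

Need a pair with product 30·49 = 1470 and sum 77: that's 35 and 42.
Split the middle term: 30·n^2+35·n + 42·n+49 = 5·n·(6·n+7) + 7·(6·n+7).

(5·n+7)·(6·n+7)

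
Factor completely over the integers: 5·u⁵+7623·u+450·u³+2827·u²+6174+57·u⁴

By the rational root theorem, u = -3 is a root, so (u+3) is a factor; dividing leaves 5·u⁴+42·u³+324·u²+1855·u+2058.
Continuing, u = -7/5 is a root, so (5·u+7) is a factor; dividing leaves u³+7·u²+55·u+294.
Continuing, u = -6 is a root, so (u+6) is a factor; dividing leaves u²+u+49.
The quadratic u²+u+49 has discriminant -195 < 0 and is irreducible over ℤ.

(5·u+7)·(u+3)·(u+6)·(u²+u+49)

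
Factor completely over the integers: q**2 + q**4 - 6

Substitute u = q**2 to get a quadratic in u, then factor.
q**2 + 3 is irreducible over ℤ (always positive, so no real roots).
q**2 - 2 is irreducible over ℤ (2 is not a perfect square).

(q**2 + 3)(q**2 - 2)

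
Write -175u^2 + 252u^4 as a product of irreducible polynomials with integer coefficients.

Pull out the common factor 7u^2; 36u^2 - 25 is a difference of squares.

7u^2(6u + 5)(6u - 5)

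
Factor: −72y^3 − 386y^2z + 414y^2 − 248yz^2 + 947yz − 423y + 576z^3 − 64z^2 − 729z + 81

Group: 9y(−8y^2 − 50yz + 38y − 72z^2 + 89z − 9) + (−8z − 9)(−8y^2 − 50yz + 38y − 72z^2 + 89z − 9); both groups contain (−8y^2 − 50yz + 38y − 72z^2 + 89z − 9), so (9y − 8z − 9) is a factor with cofactor −8y^2 − 50yz + 38y − 72z^2 + 89z − 9.
The cofactor groups again: −8y^2 − 50yz + 38y − 72z^2 + 89z − 9 = −4y(2y + 8z − 9) + (−9z + 1)(2y + 8z − 9); both groups contain (2y + 8z − 9), giving −(4y + 9z − 1)(2y + 8z − 9).

−(2y + 8z − 9)(4y + 9z − 1)(9y − 8z − 9)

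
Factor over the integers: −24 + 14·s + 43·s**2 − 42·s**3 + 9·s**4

By the rational root theorem, s = −2/3 is a root, so (3·s + 2) is a factor; dividing leaves 3·s**3 − 16·s**2 + 25·s − 12.
Next, s = 4/3 is a root, so (3·s − 4) divides it; the quotient is s**2 − 4·s + 3.
The remaining quadratic factors as (s − 1)(s − 3).

(3·s + 2)·(3·s − 4)·(s − 1)·(s − 3)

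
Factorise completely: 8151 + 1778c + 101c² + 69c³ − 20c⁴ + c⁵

(c + 3)(c − 11)(c − 13)(c² + c + 19)

By the rational root theorem, c = 11 is a root, giving the factor (c − 11) and quotient c⁴ − 9c³ − 30c² − 229c − 741.
Next, c = −3 is a root, so (c + 3) divides it; the quotient is c³ − 12c² + 6c − 247.
Then c = 13 is a root, so (c − 13) is a factor; dividing leaves c² + c + 19.
The quadratic c² + c + 19 has discriminant −75 < 0 and is irreducible over ℤ.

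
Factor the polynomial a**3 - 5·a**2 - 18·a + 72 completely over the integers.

By the rational root theorem, a = 3 is a root, giving the factor (a - 3) and quotient a**2 - 2·a - 24.
The remaining quadratic factors as (a + 4)(a - 6).

(a + 4)·(a - 3)·(a - 6)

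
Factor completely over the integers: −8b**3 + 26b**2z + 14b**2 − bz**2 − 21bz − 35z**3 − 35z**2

−(2b − 5z)(4b − 7z − 7)(b + z)

Group: 2b(−4b**2 + 3bz + 7b + 7z**2 + 7z) − 5z(−4b**2 + 3bz + 7b + 7z**2 + 7z); both groups contain (−4b**2 + 3bz + 7b + 7z**2 + 7z), so (2b − 5z) is a factor with cofactor −4b**2 + 3bz + 7b + 7z**2 + 7z.
The cofactor groups again: −4b**2 + 3bz + 7b + 7z**2 + 7z = −4b(b + z) + (7z + 7)(b + z); both groups contain (b + z), giving −(4b − 7z − 7)(b + z).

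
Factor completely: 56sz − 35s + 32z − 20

(7s + 4)(8z − 5)

Group as (56sz − 35s) + (32z − 20) = 7s(8z − 5) + 4(8z − 5).
Both groups share the factor (8z − 5).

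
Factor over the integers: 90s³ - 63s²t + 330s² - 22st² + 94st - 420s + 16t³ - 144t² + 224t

(15s - 8t)(2s + t - 2)(3s - 2t + 14)

Group: 15s(6s² - st + 22s - 2t² + 18t - 28) - 8t(6s² - st + 22s - 2t² + 18t - 28); both groups contain (6s² - st + 22s - 2t² + 18t - 28), so (15s - 8t) is a factor with cofactor 6s² - st + 22s - 2t² + 18t - 28.
The cofactor groups again: 6s² - st + 22s - 2t² + 18t - 28 = 3s(2s + t - 2) + (-2t + 14)(2s + t - 2); both groups contain (2s + t - 2), giving (3s - 2t + 14)(2s + t - 2).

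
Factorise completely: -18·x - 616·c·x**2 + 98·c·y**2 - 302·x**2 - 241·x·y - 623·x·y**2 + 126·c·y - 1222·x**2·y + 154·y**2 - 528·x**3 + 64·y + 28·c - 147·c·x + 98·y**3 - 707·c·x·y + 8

-(11·x + 14·y + 4)·(7·c + 6·x + 7·y + 2)·(8·x - y - 1)

Group: 8·x·(-77·c·x - 98·c·y - 28·c - 66·x**2 - 161·x·y - 46·x - 98·y**2 - 56·y - 8) + (-y - 1)·(-77·c·x - 98·c·y - 28·c - 66·x**2 - 161·x·y - 46·x - 98·y**2 - 56·y - 8); both groups contain (-77·c·x - 98·c·y - 28·c - 66·x**2 - 161·x·y - 46·x - 98·y**2 - 56·y - 8), so (8·x - y - 1) is a factor with cofactor -77·c·x - 98·c·y - 28·c - 66·x**2 - 161·x·y - 46·x - 98·y**2 - 56·y - 8.
The cofactor groups again: -77·c·x - 98·c·y - 28·c - 66·x**2 - 161·x·y - 46·x - 98·y**2 - 56·y - 8 = -11·x·(7·c + 6·x + 7·y + 2) + (-14·y - 4)·(7·c + 6·x + 7·y + 2); both groups contain (7·c + 6·x + 7·y + 2), giving -(11·x + 14·y + 4)·(7·c + 6·x + 7·y + 2).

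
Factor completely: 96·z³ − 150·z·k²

Every term has a factor of 6·z. Then 16·z² − 25·k² = (4·z)² − (5·k)².

6·z·(4·z − 5·k)·(4·z + 5·k)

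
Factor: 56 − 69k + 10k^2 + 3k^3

(3k − 8)(k + 7)(k − 1)

Trying the rational-root candidates, k = 8/3 is a root, so (3k − 8) divides it; the quotient is k^2 + 6k − 7.
The remaining quadratic factors as (k + 7)(k − 1).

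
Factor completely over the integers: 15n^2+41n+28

Need a pair with product 15·28 = 420 and sum 41: that's 21 and 20.
Split the middle term: 15n^2+21n + 20n+28 = 3n(5n+7) + 4(5n+7).

(3n+4)(5n+7)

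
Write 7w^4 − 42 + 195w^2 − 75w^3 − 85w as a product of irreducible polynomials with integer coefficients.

Testing divisors of the constant over divisors of the leading coefficient, w = 1 is a root, so (w − 1) is a factor; dividing leaves 7w^3 − 68w^2 + 127w + 42.
Next, w = −2/7 is a root, so (7w + 2) is a factor; dividing leaves w^2 − 10w + 21.
The remaining quadratic factors as (w − 7)(w − 3).

(7w + 2)(w − 1)(w − 3)(w − 7)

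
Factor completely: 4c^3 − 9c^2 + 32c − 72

Group as (4c^3 + 32c) + (−9c^2 − 72) = 4c(c^2 + 8) − 9(c^2 + 8).
Both groups share the factor (c^2 + 8).

(4c − 9)(c^2 + 8)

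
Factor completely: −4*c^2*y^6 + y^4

−y^4*(2*c*y + 1)*(2*c*y − 1)

Pull out the common factor y^4, leaving −4*c^2*y^2 + 1.
Recognize a difference of squares with the parts 1 and 2*c*y.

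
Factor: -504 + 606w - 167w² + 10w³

(2w - 7)(5w - 6)(w - 12)

Trying the rational-root candidates, w = 7/2 is a root, giving the factor (2w - 7) and quotient 5w² - 66w + 72.
The remaining quadratic factors as (5w - 6)(w - 12).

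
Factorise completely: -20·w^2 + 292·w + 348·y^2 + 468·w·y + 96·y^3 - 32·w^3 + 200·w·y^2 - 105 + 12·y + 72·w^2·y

Group: 2·w·(-16·w^2 - 28·w·y - 50·w - 12·y^2 - 36·y + 21) + (-8·y - 5)·(-16·w^2 - 28·w·y - 50·w - 12·y^2 - 36·y + 21); both groups contain (-16·w^2 - 28·w·y - 50·w - 12·y^2 - 36·y + 21), so (2·w - 8·y - 5) is a factor with cofactor -16·w^2 - 28·w·y - 50·w - 12·y^2 - 36·y + 21.
The cofactor groups again: -16·w^2 - 28·w·y - 50·w - 12·y^2 - 36·y + 21 = -2·w·(8·w + 6·y - 3) + (-2·y - 7)·(8·w + 6·y - 3); both groups contain (8·w + 6·y - 3), giving -(2·w + 2·y + 7)·(8·w + 6·y - 3).

-(2·w + 2·y + 7)·(2·w - 8·y - 5)·(8·w + 6·y - 3)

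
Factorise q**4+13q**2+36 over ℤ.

Substitute u = q**2 to get a quadratic in u, then factor.
q**2+9 is irreducible over ℤ (sum of squares).
q**2+4 is irreducible over ℤ (sum of squares).

(q**2+4)(q**2+9)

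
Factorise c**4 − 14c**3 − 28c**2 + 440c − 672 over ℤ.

(c + 6)(c − 14)(c − 2)(c − 4)

By the rational root theorem, c = −6 is a root, giving the factor (c + 6) and quotient c**3 − 20c**2 + 92c − 112.
Continuing, c = 14 is a root, so (c − 14) divides it; the quotient is c**2 − 6c + 8.
The remaining quadratic factors as (c − 2)(c − 4).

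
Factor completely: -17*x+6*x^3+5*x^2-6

(2*x-3)*(3*x+1)*(x+2)

Trying the rational-root candidates, x = -2 is a root, so (x+2) divides it; the quotient is 6*x^2-7*x-3.
The remaining quadratic factors as (2*x-3)(3*x+1).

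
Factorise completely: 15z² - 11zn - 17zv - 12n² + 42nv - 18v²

(3z - 4n + 2v)(5z + 3n - 9v)

Group: 3z(5z + 3n - 9v) + (-4n + 2v)(5z + 3n - 9v); both groups contain (5z + 3n - 9v).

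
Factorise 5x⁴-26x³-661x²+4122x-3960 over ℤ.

Among the possible rational roots, x = 11 is a root, giving the factor (x-11) and quotient 5x³+29x²-342x+360.
Continuing, x = 5 is a root, giving the factor (x-5) and quotient 5x²+54x-72.
The remaining quadratic factors as (5x-6)(x+12).

(5x-6)(x+12)(x-11)(x-5)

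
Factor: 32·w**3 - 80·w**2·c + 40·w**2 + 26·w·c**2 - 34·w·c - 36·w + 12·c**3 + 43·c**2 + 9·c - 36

Group: 4·w·(8·w**2 - 22·w·c + 4·w + 12·c**2 + 7·c - 12) + (c + 3)·(8·w**2 - 22·w·c + 4·w + 12·c**2 + 7·c - 12); both groups contain (8·w**2 - 22·w·c + 4·w + 12·c**2 + 7·c - 12), so (4·w + c + 3) is a factor with cofactor 8·w**2 - 22·w·c + 4·w + 12·c**2 + 7·c - 12.
The cofactor groups again: 8·w**2 - 22·w·c + 4·w + 12·c**2 + 7·c - 12 = 2·w·(4·w - 3·c - 4) + (-4·c + 3)·(4·w - 3·c - 4); both groups contain (4·w - 3·c - 4), giving (2·w - 4·c + 3)·(4·w - 3·c - 4).

(4·w - 3·c - 4)·(2·w - 4·c + 3)·(4·w + c + 3)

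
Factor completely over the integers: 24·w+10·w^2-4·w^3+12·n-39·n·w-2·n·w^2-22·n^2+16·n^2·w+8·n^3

(2·n+w-4)·(4·n-2·w-3)·(n+2·w)

Group: 2·n·(4·n^2+6·n·w-3·n-4·w^2-6·w) + (w-4)·(4·n^2+6·n·w-3·n-4·w^2-6·w); both groups contain (4·n^2+6·n·w-3·n-4·w^2-6·w), so (2·n+w-4) is a factor with cofactor 4·n^2+6·n·w-3·n-4·w^2-6·w.
The cofactor groups again: 4·n^2+6·n·w-3·n-4·w^2-6·w = 4·n·(n+2·w) + (-2·w-3)·(n+2·w); both groups contain (n+2·w), giving (4·n-2·w-3)·(n+2·w).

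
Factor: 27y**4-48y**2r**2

3y**2(3y-4r)(3y+4r)

Factor out 3y**2, leaving 9y**2-16r**2, which is a difference of two squares.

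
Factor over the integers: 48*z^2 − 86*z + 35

(6*z − 7)*(8*z − 5)

Need a pair with product 48·35 = 1680 and sum −86: that's −30 and −56.
Split the middle term: 48*z^2 − 30*z − 56*z + 35 = 6*z*(8*z − 5) − 7*(8*z − 5).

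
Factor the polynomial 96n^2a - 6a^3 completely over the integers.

6a(4n - a)(4n + a)

Pull out the common factor 6a; 16n^2 - a^2 is a difference of squares.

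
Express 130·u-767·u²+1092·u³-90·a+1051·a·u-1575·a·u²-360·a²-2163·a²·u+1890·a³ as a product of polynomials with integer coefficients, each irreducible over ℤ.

Group: 15·a·(126·a²-245·a·u+18·a+91·u²-26·u) + (12·u-5)·(126·a²-245·a·u+18·a+91·u²-26·u); both groups contain (126·a²-245·a·u+18·a+91·u²-26·u), so (15·a+12·u-5) is a factor with cofactor 126·a²-245·a·u+18·a+91·u²-26·u.
The cofactor groups again: 126·a²-245·a·u+18·a+91·u²-26·u = 14·a·(9·a-13·u) + (-7·u+2)·(9·a-13·u); both groups contain (9·a-13·u), giving (14·a-7·u+2)·(9·a-13·u).

(14·a-7·u+2)·(15·a+12·u-5)·(9·a-13·u)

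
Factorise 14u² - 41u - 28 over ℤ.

(2u - 7)(7u + 4)

Need a pair with product 14·(-28) = -392 and sum -41: that's 8 and -49.
Split the middle term: 14u² + 8u - 49u - 28 = 2u(7u + 4) - 7(7u + 4).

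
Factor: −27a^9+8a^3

Pull out the common factor a^3, leaving −27a^6+8.
Recognize a difference of cubes with the parts 2 and 3a^2.

−a^3(3a^2−2)(9a^4+6a^2+4)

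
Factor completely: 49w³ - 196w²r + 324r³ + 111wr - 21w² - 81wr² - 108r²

Group: w(49w² - 21w - 81r² + 27r) - 4r(49w² - 21w - 81r² + 27r); both groups contain (49w² - 21w - 81r² + 27r), so (w - 4r) is a factor with cofactor 49w² - 21w - 81r² + 27r.
The cofactor groups again: 49w² - 21w - 81r² + 27r = 7w(7w - 9r) + (9r - 3)(7w - 9r); both groups contain (7w - 9r), giving (7w + 9r - 3)(7w - 9r).

(w - 4r)(7w - 9r)(7w + 9r - 3)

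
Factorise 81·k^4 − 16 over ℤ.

(3·k)⁴ − (2)⁴ = ((3·k)² − (2)²)((3·k)² + (2)²); the first factor splits again, the second (9·k^2 + 4) is irreducible.

(3·k + 2)·(3·k − 2)·(9·k^2 + 4)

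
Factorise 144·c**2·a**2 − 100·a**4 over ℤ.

4·a**2·(6·c − 5·a)·(6·c + 5·a)

Pull out the common factor 4·a**2; 36·c**2 − 25·a**2 is a difference of squares.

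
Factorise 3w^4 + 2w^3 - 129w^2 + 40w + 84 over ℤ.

(3w + 2)(w + 7)(w - 1)(w - 6)

By the rational root theorem, w = 6 is a root, so (w - 6) is a factor; dividing leaves 3w^3 + 20w^2 - 9w - 14.
Continuing, w = -7 is a root, giving the factor (w + 7) and quotient 3w^2 - w - 2.
The remaining quadratic factors as (w - 1)(3w + 2).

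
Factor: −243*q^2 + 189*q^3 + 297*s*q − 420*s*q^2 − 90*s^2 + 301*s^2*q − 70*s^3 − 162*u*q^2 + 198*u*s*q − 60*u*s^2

−(2*s − 3*q)*(6*u + 7*s − 7*q + 9)*(5*s − 9*q)

Group: 2*s*(−30*u*s + 54*u*q − 35*s^2 + 98*s*q − 45*s − 63*q^2 + 81*q) − 3*q*(−30*u*s + 54*u*q − 35*s^2 + 98*s*q − 45*s − 63*q^2 + 81*q); both groups contain (−30*u*s + 54*u*q − 35*s^2 + 98*s*q − 45*s − 63*q^2 + 81*q), so (2*s − 3*q) is a factor with cofactor −30*u*s + 54*u*q − 35*s^2 + 98*s*q − 45*s − 63*q^2 + 81*q.
The cofactor groups again: −30*u*s + 54*u*q − 35*s^2 + 98*s*q − 45*s − 63*q^2 + 81*q = −5*s*(6*u + 7*s − 7*q + 9) + 9*q*(6*u + 7*s − 7*q + 9); both groups contain (6*u + 7*s − 7*q + 9), giving −(5*s − 9*q)*(6*u + 7*s − 7*q + 9).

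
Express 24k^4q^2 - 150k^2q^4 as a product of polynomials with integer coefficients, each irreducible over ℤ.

Every term has a factor of 6k^2q^2. Then 4k^2 - 25q^2 = (2k)² − (5q)².

6k^2q^2(2k + 5q)(2k - 5q)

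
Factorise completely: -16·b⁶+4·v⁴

-4·(2·b³+v²)·(2·b³-v²)

Pull out the common factor 4, leaving -4·b⁶+v⁴.
Recognize a difference of squares with the parts v² and 2·b³.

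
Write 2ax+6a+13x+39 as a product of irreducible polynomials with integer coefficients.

Group as (2ax+6a) + (13x+39) = 2a(x+3) + 13(x+3).
Both groups share the factor (x+3).

(2a+13)(x+3)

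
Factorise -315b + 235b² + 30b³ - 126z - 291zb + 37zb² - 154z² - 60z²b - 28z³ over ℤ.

-(7z - 6b + 7)(2z + 5b)(2z + b + 9)

Group: 2z(-14z² + 5zb - 77z + 6b² + 47b - 63) + 5b(-14z² + 5zb - 77z + 6b² + 47b - 63); both groups contain (-14z² + 5zb - 77z + 6b² + 47b - 63), so (2z + 5b) is a factor with cofactor -14z² + 5zb - 77z + 6b² + 47b - 63.
The cofactor groups again: -14z² + 5zb - 77z + 6b² + 47b - 63 = -2z(7z - 6b + 7) + (-b - 9)(7z - 6b + 7); both groups contain (7z - 6b + 7), giving -(2z + b + 9)(7z - 6b + 7).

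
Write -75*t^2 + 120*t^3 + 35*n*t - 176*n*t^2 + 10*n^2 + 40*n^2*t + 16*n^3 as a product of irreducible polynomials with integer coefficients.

(2*n - 3*t)*(8*n - 8*t + 5)*(n + 5*t)

Group: 8*n*(2*n^2 + 7*n*t - 15*t^2) + (-8*t + 5)*(2*n^2 + 7*n*t - 15*t^2); both groups contain (2*n^2 + 7*n*t - 15*t^2), so (8*n - 8*t + 5) is a factor with cofactor 2*n^2 + 7*n*t - 15*t^2.
The cofactor groups again: 2*n^2 + 7*n*t - 15*t^2 = 2*n*(n + 5*t) - 3*t*(n + 5*t); both groups contain (n + 5*t), giving (2*n - 3*t)*(n + 5*t).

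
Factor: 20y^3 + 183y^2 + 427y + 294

Testing divisors of the constant over divisors of the leading coefficient, y = -7/5 is a root, so (5y + 7) is a factor; dividing leaves 4y^2 + 31y + 42.
The remaining quadratic factors as (y + 6)(4y + 7).

(4y + 7)(5y + 7)(y + 6)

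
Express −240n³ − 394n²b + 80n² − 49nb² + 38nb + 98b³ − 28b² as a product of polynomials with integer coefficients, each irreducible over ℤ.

Group: 5n(−48n² − 98nb + 16n − 49b² + 14b) − 2b(−48n² − 98nb + 16n − 49b² + 14b); both groups contain (−48n² − 98nb + 16n − 49b² + 14b), so (5n − 2b) is a factor with cofactor −48n² − 98nb + 16n − 49b² + 14b.
The cofactor groups again: −48n² − 98nb + 16n − 49b² + 14b = −8n(6n + 7b − 2) − 7b(6n + 7b − 2); both groups contain (6n + 7b − 2), giving −(8n + 7b)(6n + 7b − 2).

−(5n − 2b)(6n + 7b − 2)(8n + 7b)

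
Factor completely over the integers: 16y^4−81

(2y+3)(2y−3)(4y^2+9)

Write as (4y^2)² − (9)², then factor 4y^2−9 once more.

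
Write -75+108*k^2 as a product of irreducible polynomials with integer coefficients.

Pull out the common factor 3; 36*k^2-25 is a difference of squares.

3*(6*k+5)*(6*k-5)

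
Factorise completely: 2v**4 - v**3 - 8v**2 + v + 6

(2v + 3)(v + 1)(v - 1)(v - 2)

Testing divisors of the constant over divisors of the leading coefficient, v = 1 is a root, so (v - 1) divides it; the quotient is 2v**3 + v**2 - 7v - 6.
Then v = 2 is a root, so (v - 2) divides it; the quotient is 2v**2 + 5v + 3.
The remaining quadratic factors as (2v + 3)(v + 1).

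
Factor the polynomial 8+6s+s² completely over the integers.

(s+2)(s+4)

Two integers with product 8 and sum 6 are 2 and 4.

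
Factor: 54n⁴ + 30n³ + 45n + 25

Group as (54n⁴ + 45n) + (30n³ + 25) = 9n(6n³ + 5) + 5(6n³ + 5).
Both groups share the factor (6n³ + 5).

(9n + 5)(6n³ + 5)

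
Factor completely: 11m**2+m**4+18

(m**2+2)(m**2+9)

Substitute u = m**2 to get a quadratic in u, then factor.
m**2+9 is irreducible over ℤ (sum of squares).
m**2+2 is irreducible over ℤ (always positive, so no real roots).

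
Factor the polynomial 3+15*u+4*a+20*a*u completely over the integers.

(4*a+3)*(5*u+1)

Group as (20*a*u+4*a) + (15*u+3) = 4*a*(5*u+1) + 3*(5*u+1).
Both groups share the factor (5*u+1).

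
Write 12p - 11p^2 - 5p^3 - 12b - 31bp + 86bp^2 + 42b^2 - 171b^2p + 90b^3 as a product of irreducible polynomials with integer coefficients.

(15b - p - 3)(6b - 5p + 4)(b - p)

Group: 15b(6b^2 - 11bp + 4b + 5p^2 - 4p) + (-p - 3)(6b^2 - 11bp + 4b + 5p^2 - 4p); both groups contain (6b^2 - 11bp + 4b + 5p^2 - 4p), so (15b - p - 3) is a factor with cofactor 6b^2 - 11bp + 4b + 5p^2 - 4p.
The cofactor groups again: 6b^2 - 11bp + 4b + 5p^2 - 4p = b(6b - 5p + 4) - p(6b - 5p + 4); both groups contain (6b - 5p + 4), giving (b - p)(6b - 5p + 4).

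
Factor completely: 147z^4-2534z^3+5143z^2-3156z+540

Trying the rational-root candidates, z = 9/7 is a root, so (7z-9) is a factor; dividing leaves 21z^3-335z^2+304z-60.
Then z = 2/3 is a root, so (3z-2) is a factor; dividing leaves 7z^2-107z+30.
The remaining quadratic factors as (z-15)(7z-2).

(3z-2)(7z-2)(7z-9)(z-15)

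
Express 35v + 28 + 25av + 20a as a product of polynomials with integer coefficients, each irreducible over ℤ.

(5a + 7)(5v + 4)

Group as (25av + 20a) + (35v + 28) = 5a(5v + 4) + 7(5v + 4).
Both groups share the factor (5v + 4).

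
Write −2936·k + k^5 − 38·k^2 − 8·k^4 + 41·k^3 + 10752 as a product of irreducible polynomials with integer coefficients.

Testing divisors of the constant over divisors of the leading coefficient, k = −6 is a root, so (k + 6) divides it; the quotient is k^4 − 14·k^3 + 125·k^2 − 788·k + 1792.
Next, k = 4 is a root, so (k − 4) is a factor; dividing leaves k^3 − 10·k^2 + 85·k − 448.
Next, k = 7 is a root, so (k − 7) is a factor; dividing leaves k^2 − 3·k + 64.
The quadratic k^2 − 3·k + 64 has discriminant −247 < 0 and is irreducible over ℤ.

(k + 6)·(k − 4)·(k − 7)·(k^2 − 3·k + 64)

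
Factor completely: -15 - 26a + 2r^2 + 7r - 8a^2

Group: r(2r - 4a - 3) + (2a + 5)(2r - 4a - 3); both groups contain (2r - 4a - 3).

(2r - 4a - 3)(r + 2a + 5)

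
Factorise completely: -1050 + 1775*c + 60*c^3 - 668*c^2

By the rational root theorem, c = 15/2 is a root, so (2*c - 15) divides it; the quotient is 30*c^2 - 109*c + 70.
The remaining quadratic factors as (5*c - 14)(6*c - 5).

(2*c - 15)*(5*c - 14)*(6*c - 5)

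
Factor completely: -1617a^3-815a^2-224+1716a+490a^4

(2a-7)(5a-4)(7a+8)(7a-1)

Among the possible rational roots, a = -8/7 is a root, so (7a+8) divides it; the quotient is 70a^3-311a^2+239a-28.
Continuing, a = 1/7 is a root, so (7a-1) is a factor; dividing leaves 10a^2-43a+28.
The remaining quadratic factors as (5a-4)(2a-7).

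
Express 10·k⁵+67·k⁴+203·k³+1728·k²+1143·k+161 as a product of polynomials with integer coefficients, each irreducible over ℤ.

Trying the rational-root candidates, k = −1/5 is a root, so (5·k+1) divides it; the quotient is 2·k⁴+13·k³+38·k²+338·k+161.
Continuing, k = −7 is a root, giving the factor (k+7) and quotient 2·k³−k²+45·k+23.
Next, k = −1/2 is a root, giving the factor (2·k+1) and quotient k²−k+23.
The quadratic k²−k+23 has discriminant −91 < 0 and is irreducible over ℤ.

(2·k+1)·(5·k+1)·(k+7)·(k²−k+23)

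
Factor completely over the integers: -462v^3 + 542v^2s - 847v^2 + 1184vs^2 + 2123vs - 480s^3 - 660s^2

Group: 6v(-77v^2 + 193vs - 60s^2) + (8s + 11)(-77v^2 + 193vs - 60s^2); both groups contain (-77v^2 + 193vs - 60s^2), so (6v + 8s + 11) is a factor with cofactor -77v^2 + 193vs - 60s^2.
The cofactor groups again: -77v^2 + 193vs - 60s^2 = -11v(7v - 15s) + 4s(7v - 15s); both groups contain (7v - 15s), giving -(11v - 4s)(7v - 15s).

-(7v - 15s)(11v - 4s)(6v + 8s + 11)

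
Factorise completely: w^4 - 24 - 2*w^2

Substitute u = w^2 to get a quadratic in u, then factor.
w^2 + 4 is irreducible over ℤ (sum of squares).
w^2 - 6 is irreducible over ℤ (6 is not a perfect square).

(w^2 + 4)*(w^2 - 6)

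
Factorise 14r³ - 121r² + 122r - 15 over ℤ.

Trying the rational-root candidates, r = 1 is a root, so (r - 1) divides it; the quotient is 14r² - 107r + 15.
The remaining quadratic factors as (7r - 1)(2r - 15).

(2r - 15)(7r - 1)(r - 1)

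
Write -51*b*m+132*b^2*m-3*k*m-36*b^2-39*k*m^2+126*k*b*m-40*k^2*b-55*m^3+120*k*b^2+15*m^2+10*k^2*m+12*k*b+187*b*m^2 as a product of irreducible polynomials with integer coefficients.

Group: 10*k*(-4*k*b+k*m+12*b^2+17*b*m-5*m^2) + (11*m-3)*(-4*k*b+k*m+12*b^2+17*b*m-5*m^2); both groups contain (-4*k*b+k*m+12*b^2+17*b*m-5*m^2), so (10*k+11*m-3) is a factor with cofactor -4*k*b+k*m+12*b^2+17*b*m-5*m^2.
The cofactor groups again: -4*k*b+k*m+12*b^2+17*b*m-5*m^2 = -k*(4*b-m) + (3*b+5*m)*(4*b-m); both groups contain (4*b-m), giving -(k-3*b-5*m)*(4*b-m).

-(k-3*b-5*m)*(10*k+11*m-3)*(4*b-m)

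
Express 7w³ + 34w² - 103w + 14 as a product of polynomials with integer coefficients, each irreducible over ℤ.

Among the possible rational roots, w = -7 is a root, giving the factor (w + 7) and quotient 7w² - 15w + 2.
The remaining quadratic factors as (7w - 1)(w - 2).

(7w - 1)(w + 7)(w - 2)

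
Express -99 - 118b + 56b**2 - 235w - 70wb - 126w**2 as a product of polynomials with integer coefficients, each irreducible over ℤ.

Group: -14w(9w - 4b + 11) + (-14b - 9)(9w - 4b + 11); both groups contain (9w - 4b + 11).

-(9w - 4b + 11)(14w + 14b + 9)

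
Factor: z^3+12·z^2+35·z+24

Among the possible rational roots, z = -8 is a root, so (z+8) is a factor; dividing leaves z^2+4·z+3.
The remaining quadratic factors as (z+3)(z+1).

(z+1)·(z+3)·(z+8)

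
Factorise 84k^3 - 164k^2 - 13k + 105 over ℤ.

(2k - 3)(6k - 7)(7k + 5)

Testing divisors of the constant over divisors of the leading coefficient, k = 3/2 is a root, so (2k - 3) is a factor; dividing leaves 42k^2 - 19k - 35.
The remaining quadratic factors as (6k - 7)(7k + 5).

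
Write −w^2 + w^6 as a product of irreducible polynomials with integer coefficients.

Factor out w^2 first: what remains is w^4 − 1.
Recognize a difference of squares with the parts w^2 and 1.
w^2 − 1 is again a difference of squares: (w − 1)(w + 1).

w^2(w + 1)(w − 1)(w^2 + 1)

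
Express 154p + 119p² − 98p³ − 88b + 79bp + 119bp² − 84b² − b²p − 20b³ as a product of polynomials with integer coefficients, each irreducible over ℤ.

Group: b(−20b² − 21bp − 44b + 98p² + 77p) + (−p + 2)(−20b² − 21bp − 44b + 98p² + 77p); both groups contain (−20b² − 21bp − 44b + 98p² + 77p), so (b − p + 2) is a factor with cofactor −20b² − 21bp − 44b + 98p² + 77p.
The cofactor groups again: −20b² − 21bp − 44b + 98p² + 77p = −5b(4b − 7p) + (−14p − 11)(4b − 7p); both groups contain (4b − 7p), giving −(5b + 14p + 11)(4b − 7p).

−(4b − 7p)(5b + 14p + 11)(b − p + 2)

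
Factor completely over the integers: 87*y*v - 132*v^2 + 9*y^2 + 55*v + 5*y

Group: y*(9*y - 12*v + 5) + 11*v*(9*y - 12*v + 5); both groups contain (9*y - 12*v + 5).

(9*y - 12*v + 5)*(y + 11*v)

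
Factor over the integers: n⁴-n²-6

(n²+2)(n²-3)

Substitute u = n² to get a quadratic in u, then factor.
n²+2 is irreducible over ℤ (always positive, so no real roots).
n²-3 is irreducible over ℤ (3 is not a perfect square).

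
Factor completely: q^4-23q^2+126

(q+3)(q-3)(q^2-14)

Substitute u = q^2 to get a quadratic in u, then factor.
q^2-14 is irreducible over ℤ (14 is not a perfect square).
q^2-9 is a difference of squares.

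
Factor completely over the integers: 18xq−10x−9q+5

(2x−1)(9q−5)

Group as (18xq−10x) + (−9q+5) = 2x(9q−5) − (9q−5).
Both groups share the factor (9q−5).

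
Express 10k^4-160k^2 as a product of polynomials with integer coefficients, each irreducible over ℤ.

Factor out 10k^2, leaving k^2-16, which is a difference of two squares.

10k^2(k+4)(k-4)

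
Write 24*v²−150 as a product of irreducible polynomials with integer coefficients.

6*(2*v+5)*(2*v−5)

Pull out the common factor 6; 4*v²−25 is a difference of squares.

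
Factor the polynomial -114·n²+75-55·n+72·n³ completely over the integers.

By the rational root theorem, n = -5/6 is a root, so (6·n+5) is a factor; dividing leaves 12·n²-29·n+15.
The remaining quadratic factors as (4·n-3)(3·n-5).

(3·n-5)·(4·n-3)·(6·n+5)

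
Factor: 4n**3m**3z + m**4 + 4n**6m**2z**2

m**2(2n**3z + m)**2

Pull out the common factor m**2, leaving 4n**6z**2 + 4n**3mz + m**2.
Recognize a perfect-square trinomial with the parts 2n**3z and m.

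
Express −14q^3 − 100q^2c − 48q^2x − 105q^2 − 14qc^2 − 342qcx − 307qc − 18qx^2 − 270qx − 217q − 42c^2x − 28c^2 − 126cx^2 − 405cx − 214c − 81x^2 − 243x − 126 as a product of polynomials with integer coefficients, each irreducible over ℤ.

−(2q + 14c + 9)(7q + c + 3x + 7)(q + 3x + 2)

Group: q(−14q^2 − 100qc − 6qx − 77q − 14c^2 − 42cx − 107c − 27x − 63) + (3x + 2)(−14q^2 − 100qc − 6qx − 77q − 14c^2 − 42cx − 107c − 27x − 63); both groups contain (−14q^2 − 100qc − 6qx − 77q − 14c^2 − 42cx − 107c − 27x − 63), so (q + 3x + 2) is a factor with cofactor −14q^2 − 100qc − 6qx − 77q − 14c^2 − 42cx − 107c − 27x − 63.
The cofactor groups again: −14q^2 − 100qc − 6qx − 77q − 14c^2 − 42cx − 107c − 27x − 63 = −7q(2q + 14c + 9) + (−c − 3x − 7)(2q + 14c + 9); both groups contain (2q + 14c + 9), giving −(7q + c + 3x + 7)(2q + 14c + 9).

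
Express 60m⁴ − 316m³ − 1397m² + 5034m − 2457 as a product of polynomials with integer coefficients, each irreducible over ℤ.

Trying the rational-root candidates, m = 7 is a root, so (m − 7) divides it; the quotient is 60m³ + 104m² − 669m + 351.
Next, m = 13/6 is a root, so (6m − 13) is a factor; dividing leaves 10m² + 39m − 27.
The remaining quadratic factors as (2m + 9)(5m − 3).

(2m + 9)(5m − 3)(6m − 13)(m − 7)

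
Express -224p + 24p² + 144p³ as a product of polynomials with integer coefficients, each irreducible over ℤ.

Pull out the common factor 8p, then factor the remaining trinomial.

8p(3p + 4)(6p - 7)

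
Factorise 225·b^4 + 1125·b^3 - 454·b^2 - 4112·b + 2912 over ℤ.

Among the possible rational roots, b = -13/3 is a root, so (3·b + 13) divides it; the quotient is 75·b^3 + 50·b^2 - 368·b + 224.
Continuing, b = -14/5 is a root, so (5·b + 14) divides it; the quotient is 15·b^2 - 32·b + 16.
The remaining quadratic factors as (5·b - 4)(3·b - 4).

(3·b + 13)·(3·b - 4)·(5·b + 14)·(5·b - 4)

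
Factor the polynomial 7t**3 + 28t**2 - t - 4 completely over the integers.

(t + 4)(7t**2 - 1)

Group as (7t**3 - t) + (28t**2 - 4) = t(7t**2 - 1) + 4(7t**2 - 1).
Both groups share the factor (7t**2 - 1).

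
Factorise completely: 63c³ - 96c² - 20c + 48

Testing divisors of the constant over divisors of the leading coefficient, c = 6/7 is a root, so (7c - 6) is a factor; dividing leaves 9c² - 6c - 8.
The remaining quadratic factors as (3c + 2)(3c - 4).

(3c + 2)(3c - 4)(7c - 6)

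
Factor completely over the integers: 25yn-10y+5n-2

Group as (25yn-10y) + (5n-2) = 5y(5n-2) + (5n-2).
Both groups share the factor (5n-2).

(5n-2)(5y+1)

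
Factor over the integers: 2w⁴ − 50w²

2w²(w + 5)(w − 5)

Factor out 2w², leaving w² − 25, which is a difference of two squares.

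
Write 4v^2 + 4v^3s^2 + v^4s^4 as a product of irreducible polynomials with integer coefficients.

v^2(vs^2 + 2)^2

Pull out the common factor v^2, leaving v^2s^4 + 4vs^2 + 4.
Recognize a perfect-square trinomial with the parts vs^2 and 2.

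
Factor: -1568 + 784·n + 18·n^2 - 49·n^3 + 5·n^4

(5·n - 14)·(n + 4)·(n - 4)·(n - 7)

By the rational root theorem, n = 7 is a root, so (n - 7) is a factor; dividing leaves 5·n^3 - 14·n^2 - 80·n + 224.
Next, n = -4 is a root, so (n + 4) is a factor; dividing leaves 5·n^2 - 34·n + 56.
The remaining quadratic factors as (5·n - 14)(n - 4).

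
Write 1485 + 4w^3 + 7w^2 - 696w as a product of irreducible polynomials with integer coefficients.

Testing divisors of the constant over divisors of the leading coefficient, w = 11 is a root, so (w - 11) is a factor; dividing leaves 4w^2 + 51w - 135.
The remaining quadratic factors as (4w - 9)(w + 15).

(4w - 9)(w + 15)(w - 11)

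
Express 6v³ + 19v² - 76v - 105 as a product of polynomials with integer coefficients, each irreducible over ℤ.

(6v + 7)(v + 5)(v - 3)

Trying the rational-root candidates, v = -5 is a root, so (v + 5) is a factor; dividing leaves 6v² - 11v - 21.
The remaining quadratic factors as (6v + 7)(v - 3).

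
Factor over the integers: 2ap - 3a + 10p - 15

Group as (2ap - 3a) + (10p - 15) = a(2p - 3) + 5(2p - 3).
Both groups share the factor (2p - 3).

(2p - 3)(a + 5)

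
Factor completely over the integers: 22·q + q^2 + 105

(q + 15)·(q + 7)

Two integers with product 105 and sum 22 are 15 and 7.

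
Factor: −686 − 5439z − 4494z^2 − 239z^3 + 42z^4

(6z + 7)(7z + 1)(z + 7)(z − 14)

By the rational root theorem, z = −7 is a root, so (z + 7) is a factor; dividing leaves 42z^3 − 533z^2 − 763z − 98.
Continuing, z = 14 is a root, giving the factor (z − 14) and quotient 42z^2 + 55z + 7.
The remaining quadratic factors as (6z + 7)(7z + 1).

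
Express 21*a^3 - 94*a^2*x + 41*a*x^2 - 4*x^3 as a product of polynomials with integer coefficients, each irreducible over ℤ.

(3*a - x)*(7*a - x)*(a - 4*x)

Group: 3*a*(7*a^2 - 29*a*x + 4*x^2) - x*(7*a^2 - 29*a*x + 4*x^2); both groups contain (7*a^2 - 29*a*x + 4*x^2), so (3*a - x) is a factor with cofactor 7*a^2 - 29*a*x + 4*x^2.
The cofactor groups again: 7*a^2 - 29*a*x + 4*x^2 = 7*a*(a - 4*x) - x*(a - 4*x); both groups contain (a - 4*x), giving (7*a - x)*(a - 4*x).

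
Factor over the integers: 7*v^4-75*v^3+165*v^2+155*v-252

Testing divisors of the constant over divisors of the leading coefficient, v = -9/7 is a root, so (7*v+9) is a factor; dividing leaves v^3-12*v^2+39*v-28.
Then v = 1 is a root, so (v-1) is a factor; dividing leaves v^2-11*v+28.
The remaining quadratic factors as (v-7)(v-4).

(7*v+9)*(v-1)*(v-4)*(v-7)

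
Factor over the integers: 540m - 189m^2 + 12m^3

3m(4m - 15)(m - 12)

Pull out the common factor 3m, then factor the remaining trinomial.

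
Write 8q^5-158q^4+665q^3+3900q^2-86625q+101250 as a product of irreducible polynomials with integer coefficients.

Testing divisors of the constant over divisors of the leading coefficient, q = 5/4 is a root, so (4q-5) is a factor; dividing leaves 2q^4-37q^3+120q^2+1125q-20250.
Next, q = 15 is a root, so (q-15) divides it; the quotient is 2q^3-7q^2+15q+1350.
Then q = -15/2 is a root, so (2q+15) is a factor; dividing leaves q^2-11q+90.
The quadratic q^2-11q+90 has discriminant -239 < 0 and is irreducible over ℤ.

(2q+15)(4q-5)(q-15)(q^2-11q+90)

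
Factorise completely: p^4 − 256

(p + 4)(p − 4)(p^2 + 16)

Difference of squares twice: with A = p and B = 4, A⁴ − B⁴ = (A² − B²)(A² + B²), and A² − B² factors again.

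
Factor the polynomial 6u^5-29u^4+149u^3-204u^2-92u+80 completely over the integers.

Trying the rational-root candidates, u = 2 is a root, so (u-2) is a factor; dividing leaves 6u^4-17u^3+115u^2+26u-40.
Continuing, u = -2/3 is a root, so (3u+2) divides it; the quotient is 2u^3-7u^2+43u-20.
Continuing, u = 1/2 is a root, so (2u-1) is a factor; dividing leaves u^2-3u+20.
The quadratic u^2-3u+20 has discriminant -71 < 0 and is irreducible over ℤ.

(2u-1)(3u+2)(u-2)(u^2-3u+20)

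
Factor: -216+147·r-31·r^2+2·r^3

(2·r-9)·(r-3)·(r-8)

Among the possible rational roots, r = 8 is a root, so (r-8) divides it; the quotient is 2·r^2-15·r+27.
The remaining quadratic factors as (r-3)(2·r-9).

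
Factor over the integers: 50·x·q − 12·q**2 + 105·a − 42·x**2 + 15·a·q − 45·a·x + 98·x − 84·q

−(3·x − q − 7)·(15·a + 14·x − 12·q)

Group: −3·x·(15·a + 14·x − 12·q) + (q + 7)·(15·a + 14·x − 12·q); both groups contain (15·a + 14·x − 12·q).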